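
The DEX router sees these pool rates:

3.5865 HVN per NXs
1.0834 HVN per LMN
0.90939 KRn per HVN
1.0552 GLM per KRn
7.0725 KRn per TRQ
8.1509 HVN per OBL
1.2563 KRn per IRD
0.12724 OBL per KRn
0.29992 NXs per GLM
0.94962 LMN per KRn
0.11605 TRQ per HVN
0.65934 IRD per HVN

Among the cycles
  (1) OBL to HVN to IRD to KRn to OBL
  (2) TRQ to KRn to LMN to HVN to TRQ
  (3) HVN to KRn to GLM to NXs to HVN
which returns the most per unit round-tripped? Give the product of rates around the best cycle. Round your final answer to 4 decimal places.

(1) 8.1509 × 0.65934 × 1.2563 × 0.12724 = 0.85908
(2) 7.0725 × 0.94962 × 1.0834 × 0.11605 = 0.84442
(3) 0.90939 × 1.0552 × 0.29992 × 3.5865 = 1.03219
Highest is cycle (3) at 1.0322 (>1, arbitrage).

1.0322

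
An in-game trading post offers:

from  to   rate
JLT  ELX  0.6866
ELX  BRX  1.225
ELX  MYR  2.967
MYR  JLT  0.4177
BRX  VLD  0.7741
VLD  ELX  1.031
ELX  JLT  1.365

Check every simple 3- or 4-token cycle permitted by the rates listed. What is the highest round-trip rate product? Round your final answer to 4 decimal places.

VLD→ELX→BRX→VLD: 1.031 × 1.225 × 0.7741 = 0.97767
JLT→ELX→MYR→JLT: 0.6866 × 2.967 × 0.4177 = 0.85091
Maximum is VLD→ELX→BRX→VLD at 0.9777; no arbitrage — every cycle loses value.

0.9777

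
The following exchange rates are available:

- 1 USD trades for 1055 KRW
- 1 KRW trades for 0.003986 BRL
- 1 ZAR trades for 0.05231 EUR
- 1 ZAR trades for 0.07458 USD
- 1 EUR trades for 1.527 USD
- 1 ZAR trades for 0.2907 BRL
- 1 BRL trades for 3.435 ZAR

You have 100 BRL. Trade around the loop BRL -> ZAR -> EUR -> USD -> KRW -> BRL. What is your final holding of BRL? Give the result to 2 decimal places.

115.38

100 BRL × 3.435 = 343.5 ZAR
343.5 ZAR × 0.05231 = 17.968485 EUR
17.968485 EUR × 1.527 = 27.437876595 USD
27.437876595 USD × 1055 = 28946.959807725 KRW
28946.959807725 KRW × 0.003986 = 115.38258179359185 BRL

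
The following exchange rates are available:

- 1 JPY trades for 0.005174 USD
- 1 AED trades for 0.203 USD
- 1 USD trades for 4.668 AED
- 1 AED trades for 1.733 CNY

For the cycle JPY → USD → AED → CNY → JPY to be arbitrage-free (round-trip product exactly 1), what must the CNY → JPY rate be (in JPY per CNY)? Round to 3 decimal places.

Known legs of the cycle: 0.005174 × 4.668 × 1.733 = 0.041855818056
For no arbitrage the full-cycle product must be 1, so the missing rate is 1 / 0.041855818056 ≈ 23.89154.

23.892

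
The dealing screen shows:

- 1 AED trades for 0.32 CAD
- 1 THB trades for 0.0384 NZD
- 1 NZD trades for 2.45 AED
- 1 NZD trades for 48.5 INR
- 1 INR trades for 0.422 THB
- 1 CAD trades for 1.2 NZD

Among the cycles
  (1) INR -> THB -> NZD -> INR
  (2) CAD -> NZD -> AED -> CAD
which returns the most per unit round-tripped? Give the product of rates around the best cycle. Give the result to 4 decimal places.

0.9408

(1) 0.422 × 0.0384 × 48.5 = 0.78593
(2) 1.2 × 2.45 × 0.32 = 0.94080
Highest is cycle (2) at 0.9408 (≤1, no arbitrage).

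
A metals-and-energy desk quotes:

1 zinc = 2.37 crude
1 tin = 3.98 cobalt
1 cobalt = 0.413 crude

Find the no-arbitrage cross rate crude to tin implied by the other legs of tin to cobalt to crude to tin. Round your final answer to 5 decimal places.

0.60837

Known legs of the cycle: 3.98 × 0.413 = 1.64374
For no arbitrage the full-cycle product must be 1, so the missing rate is 1 / 1.64374 ≈ 0.6083687.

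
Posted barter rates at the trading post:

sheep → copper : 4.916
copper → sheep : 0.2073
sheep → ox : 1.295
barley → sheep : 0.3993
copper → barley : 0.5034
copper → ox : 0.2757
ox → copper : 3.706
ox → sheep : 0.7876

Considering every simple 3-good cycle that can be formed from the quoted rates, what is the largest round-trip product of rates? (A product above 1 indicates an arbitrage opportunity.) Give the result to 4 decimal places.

sheep→copper→ox→sheep: 4.916 × 0.2757 × 0.7876 = 1.06747
sheep→ox→copper→sheep: 1.295 × 3.706 × 0.2073 = 0.99489
sheep→copper→barley→sheep: 4.916 × 0.5034 × 0.3993 = 0.98815
Maximum is sheep→copper→ox→sheep at 1.0675; arbitrage exists.

1.0675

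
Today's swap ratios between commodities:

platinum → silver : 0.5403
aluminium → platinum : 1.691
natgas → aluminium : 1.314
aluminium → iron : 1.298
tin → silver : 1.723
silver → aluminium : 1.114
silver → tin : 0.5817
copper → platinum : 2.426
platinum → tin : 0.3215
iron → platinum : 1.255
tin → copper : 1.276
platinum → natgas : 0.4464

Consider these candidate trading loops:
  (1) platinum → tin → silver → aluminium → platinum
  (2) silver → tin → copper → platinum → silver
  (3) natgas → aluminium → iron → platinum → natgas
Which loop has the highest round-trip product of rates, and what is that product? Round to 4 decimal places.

(1) 0.3215 × 1.723 × 1.114 × 1.691 = 1.04351
(2) 0.5817 × 1.276 × 2.426 × 0.5403 = 0.97292
(3) 1.314 × 1.298 × 1.255 × 0.4464 = 0.95552
Highest is cycle (1) at 1.0435 (>1, arbitrage).

1.0435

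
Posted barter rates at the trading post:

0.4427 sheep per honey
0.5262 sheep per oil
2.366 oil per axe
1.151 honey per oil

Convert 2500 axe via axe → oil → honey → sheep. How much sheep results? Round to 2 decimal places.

3013.97

2500 axe × 2.366 = 5915 oil
5915 oil × 1.151 = 6808.165 honey
6808.165 honey × 0.4427 = 3013.9746455 sheep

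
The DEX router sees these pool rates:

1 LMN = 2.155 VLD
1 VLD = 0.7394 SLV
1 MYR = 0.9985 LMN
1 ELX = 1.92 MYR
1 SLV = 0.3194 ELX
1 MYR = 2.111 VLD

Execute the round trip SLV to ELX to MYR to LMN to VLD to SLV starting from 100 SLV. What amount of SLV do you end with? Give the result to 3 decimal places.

100 SLV × 0.3194 = 31.94 ELX
31.94 ELX × 1.92 = 61.3248 MYR
61.3248 MYR × 0.9985 = 61.2328128 LMN
61.2328128 LMN × 2.155 = 131.956711584 VLD
131.956711584 VLD × 0.7394 = 97.5687925452096 SLV

97.569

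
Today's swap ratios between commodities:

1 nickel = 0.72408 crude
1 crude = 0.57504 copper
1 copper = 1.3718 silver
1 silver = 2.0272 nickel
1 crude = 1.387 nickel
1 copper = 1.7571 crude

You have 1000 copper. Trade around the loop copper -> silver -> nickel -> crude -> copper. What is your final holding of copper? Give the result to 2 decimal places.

1000 copper × 1.3718 = 1371.8 silver
1371.8 silver × 2.0272 = 2780.91296 nickel
2780.91296 nickel × 0.72408 = 2013.6034560768 crude
2013.6034560768 crude × 0.57504 = 1157.902531382403072 copper

1157.90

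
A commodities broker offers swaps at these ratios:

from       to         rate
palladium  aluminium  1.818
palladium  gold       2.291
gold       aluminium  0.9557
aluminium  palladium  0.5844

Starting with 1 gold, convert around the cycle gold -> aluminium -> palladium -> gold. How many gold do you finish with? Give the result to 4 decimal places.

1 gold × 0.9557 = 0.9557 aluminium
0.9557 aluminium × 0.5844 = 0.55851108 palladium
0.55851108 palladium × 2.291 = 1.27954888428 gold

1.2795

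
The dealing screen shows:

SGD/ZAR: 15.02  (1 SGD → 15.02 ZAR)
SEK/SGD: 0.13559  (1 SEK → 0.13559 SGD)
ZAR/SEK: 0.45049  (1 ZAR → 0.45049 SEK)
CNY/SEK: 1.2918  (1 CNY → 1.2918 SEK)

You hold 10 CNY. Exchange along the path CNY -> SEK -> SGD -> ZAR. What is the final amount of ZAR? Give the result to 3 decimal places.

10 CNY × 1.2918 = 12.918 SEK
12.918 SEK × 0.13559 = 1.75155162 SGD
1.75155162 SGD × 15.02 = 26.3083053324 ZAR

26.308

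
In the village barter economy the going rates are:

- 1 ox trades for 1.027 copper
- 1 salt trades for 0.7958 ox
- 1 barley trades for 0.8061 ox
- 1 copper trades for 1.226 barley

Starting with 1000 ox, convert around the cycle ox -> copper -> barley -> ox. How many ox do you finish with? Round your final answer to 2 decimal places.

1014.96

1000 ox × 1.027 = 1027 copper
1027 copper × 1.226 = 1259.102 barley
1259.102 barley × 0.8061 = 1014.9621222 ox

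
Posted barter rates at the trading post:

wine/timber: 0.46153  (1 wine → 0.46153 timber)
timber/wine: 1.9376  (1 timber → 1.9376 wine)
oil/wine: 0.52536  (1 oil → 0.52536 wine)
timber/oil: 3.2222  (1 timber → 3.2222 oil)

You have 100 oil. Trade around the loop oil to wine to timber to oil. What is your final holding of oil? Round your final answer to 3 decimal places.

78.128

100 oil × 0.52536 = 52.536 wine
52.536 wine × 0.46153 = 24.24694008 timber
24.24694008 timber × 3.2222 = 78.128490325776 oil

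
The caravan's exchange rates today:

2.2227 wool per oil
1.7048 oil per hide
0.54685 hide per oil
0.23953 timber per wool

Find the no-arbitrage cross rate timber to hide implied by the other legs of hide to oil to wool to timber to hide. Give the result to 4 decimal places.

Known legs of the cycle: 1.7048 × 2.2227 × 0.23953 = 0.9076411986888
For no arbitrage the full-cycle product must be 1, so the missing rate is 1 / 0.9076411986888 ≈ 1.101757.

1.1018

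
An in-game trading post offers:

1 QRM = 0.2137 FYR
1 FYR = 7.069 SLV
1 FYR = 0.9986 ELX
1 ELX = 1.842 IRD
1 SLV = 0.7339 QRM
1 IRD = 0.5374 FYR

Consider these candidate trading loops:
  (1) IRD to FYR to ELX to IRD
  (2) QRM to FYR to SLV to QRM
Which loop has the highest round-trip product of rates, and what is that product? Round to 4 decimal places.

1.1087

(1) 0.5374 × 0.9986 × 1.842 = 0.98850
(2) 0.2137 × 7.069 × 0.7339 = 1.10866
Highest is cycle (2) at 1.1087 (>1, arbitrage).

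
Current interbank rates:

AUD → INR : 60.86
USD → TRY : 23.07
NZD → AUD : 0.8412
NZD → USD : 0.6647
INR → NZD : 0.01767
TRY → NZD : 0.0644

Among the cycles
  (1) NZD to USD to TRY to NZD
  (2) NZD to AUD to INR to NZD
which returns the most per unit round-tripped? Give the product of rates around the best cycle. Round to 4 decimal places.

0.9876

(1) 0.6647 × 23.07 × 0.0644 = 0.98755
(2) 0.8412 × 60.86 × 0.01767 = 0.90462
Highest is cycle (1) at 0.9876 (≤1, no arbitrage).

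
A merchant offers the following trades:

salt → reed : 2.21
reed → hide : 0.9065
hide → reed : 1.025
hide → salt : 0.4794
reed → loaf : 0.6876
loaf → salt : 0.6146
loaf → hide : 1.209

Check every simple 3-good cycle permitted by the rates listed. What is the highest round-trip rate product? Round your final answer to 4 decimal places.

0.9604

hide→salt→reed→hide: 0.4794 × 2.21 × 0.9065 = 0.96041
salt→reed→loaf→salt: 2.21 × 0.6876 × 0.6146 = 0.93394
hide→reed→loaf→hide: 1.025 × 0.6876 × 1.209 = 0.85209
Maximum is hide→salt→reed→hide at 0.9604; no arbitrage — every cycle loses value.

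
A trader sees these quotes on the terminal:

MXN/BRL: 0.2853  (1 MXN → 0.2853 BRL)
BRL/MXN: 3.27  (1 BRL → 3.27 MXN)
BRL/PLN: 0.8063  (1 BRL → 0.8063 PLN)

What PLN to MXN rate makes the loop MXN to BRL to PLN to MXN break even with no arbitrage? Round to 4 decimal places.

Known legs of the cycle: 0.2853 × 0.8063 = 0.23003739
For no arbitrage the full-cycle product must be 1, so the missing rate is 1 / 0.23003739 ≈ 4.347119.

4.3471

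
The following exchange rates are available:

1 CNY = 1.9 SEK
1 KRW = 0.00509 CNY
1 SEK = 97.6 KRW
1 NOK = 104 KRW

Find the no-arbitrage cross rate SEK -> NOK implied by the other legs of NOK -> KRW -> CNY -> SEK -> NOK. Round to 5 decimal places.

0.99425

Known legs of the cycle: 104 × 0.00509 × 1.9 = 1.005784
For no arbitrage the full-cycle product must be 1, so the missing rate is 1 / 1.005784 ≈ 0.9942493.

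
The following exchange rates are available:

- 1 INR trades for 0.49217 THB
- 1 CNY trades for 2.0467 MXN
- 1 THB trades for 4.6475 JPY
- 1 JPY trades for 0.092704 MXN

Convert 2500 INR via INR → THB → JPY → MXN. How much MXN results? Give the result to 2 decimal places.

2500 INR × 0.49217 = 1230.425 THB
1230.425 THB × 4.6475 = 5718.4001875 JPY
5718.4001875 JPY × 0.092704 = 530.118570982 MXN

530.12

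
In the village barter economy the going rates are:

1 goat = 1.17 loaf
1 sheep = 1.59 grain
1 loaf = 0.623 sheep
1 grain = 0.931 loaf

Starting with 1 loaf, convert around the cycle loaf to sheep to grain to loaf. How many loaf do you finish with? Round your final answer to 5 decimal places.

1 loaf × 0.623 = 0.623 sheep
0.623 sheep × 1.59 = 0.99057 grain
0.99057 grain × 0.931 = 0.92222067 loaf

0.92222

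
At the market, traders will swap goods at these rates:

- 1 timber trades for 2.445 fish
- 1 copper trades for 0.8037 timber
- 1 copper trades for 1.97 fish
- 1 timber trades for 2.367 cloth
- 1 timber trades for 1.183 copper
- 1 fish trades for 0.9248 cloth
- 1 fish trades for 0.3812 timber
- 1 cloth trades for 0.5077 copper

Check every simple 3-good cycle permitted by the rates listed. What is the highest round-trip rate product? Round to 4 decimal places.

0.9658

cloth→copper→timber→cloth: 0.5077 × 0.8037 × 2.367 = 0.96583
fish→cloth→copper→fish: 0.9248 × 0.5077 × 1.97 = 0.92496
fish→timber→copper→fish: 0.3812 × 1.183 × 1.97 = 0.88839
Maximum is cloth→copper→timber→cloth at 0.9658; no arbitrage — every cycle loses value.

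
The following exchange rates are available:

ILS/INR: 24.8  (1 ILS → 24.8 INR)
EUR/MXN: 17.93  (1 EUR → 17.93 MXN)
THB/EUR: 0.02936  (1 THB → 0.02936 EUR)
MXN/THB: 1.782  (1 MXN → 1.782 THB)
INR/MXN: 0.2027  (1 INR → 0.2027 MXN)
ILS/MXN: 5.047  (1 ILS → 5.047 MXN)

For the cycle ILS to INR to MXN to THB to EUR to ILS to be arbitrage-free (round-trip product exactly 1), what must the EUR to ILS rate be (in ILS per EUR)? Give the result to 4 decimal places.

3.8022

Known legs of the cycle: 24.8 × 0.2027 × 1.782 × 0.02936 = 0.2630081342592
For no arbitrage the full-cycle product must be 1, so the missing rate is 1 / 0.2630081342592 ≈ 3.802164.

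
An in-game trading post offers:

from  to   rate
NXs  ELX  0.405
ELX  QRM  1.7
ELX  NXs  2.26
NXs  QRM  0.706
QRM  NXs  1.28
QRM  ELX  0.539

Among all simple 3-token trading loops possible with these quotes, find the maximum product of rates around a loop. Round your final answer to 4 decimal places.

NXs→ELX→QRM→NXs: 0.405 × 1.7 × 1.28 = 0.88128
NXs→QRM→ELX→NXs: 0.706 × 0.539 × 2.26 = 0.86001
Maximum is NXs→ELX→QRM→NXs at 0.8813; no arbitrage — every cycle loses value.

0.8813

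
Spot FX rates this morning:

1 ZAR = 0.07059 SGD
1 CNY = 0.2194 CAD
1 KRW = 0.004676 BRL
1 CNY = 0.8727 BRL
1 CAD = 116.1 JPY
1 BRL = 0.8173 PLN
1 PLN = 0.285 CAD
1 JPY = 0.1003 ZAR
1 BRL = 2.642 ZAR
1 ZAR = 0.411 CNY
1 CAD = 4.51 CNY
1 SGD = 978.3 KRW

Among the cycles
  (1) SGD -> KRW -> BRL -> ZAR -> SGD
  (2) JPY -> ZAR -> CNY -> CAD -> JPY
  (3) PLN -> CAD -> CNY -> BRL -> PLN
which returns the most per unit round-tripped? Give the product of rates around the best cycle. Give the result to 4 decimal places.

(1) 978.3 × 0.004676 × 2.642 × 0.07059 = 0.85314
(2) 0.1003 × 0.411 × 0.2194 × 116.1 = 1.05005
(3) 0.285 × 4.51 × 0.8727 × 0.8173 = 0.91679
Highest is cycle (2) at 1.0501 (>1, arbitrage).

1.0501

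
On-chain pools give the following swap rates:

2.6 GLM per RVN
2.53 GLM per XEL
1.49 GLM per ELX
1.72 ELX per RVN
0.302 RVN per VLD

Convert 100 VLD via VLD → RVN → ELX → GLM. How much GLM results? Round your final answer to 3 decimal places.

77.397

100 VLD × 0.302 = 30.2 RVN
30.2 RVN × 1.72 = 51.944 ELX
51.944 ELX × 1.49 = 77.39656 GLM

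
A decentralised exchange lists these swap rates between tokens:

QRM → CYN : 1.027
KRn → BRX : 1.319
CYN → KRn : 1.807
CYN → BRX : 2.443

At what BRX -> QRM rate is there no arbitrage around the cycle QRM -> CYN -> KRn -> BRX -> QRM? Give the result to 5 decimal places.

Known legs of the cycle: 1.027 × 1.807 × 1.319 = 2.447785691
For no arbitrage the full-cycle product must be 1, so the missing rate is 1 / 2.447785691 ≈ 0.4085325.

0.40853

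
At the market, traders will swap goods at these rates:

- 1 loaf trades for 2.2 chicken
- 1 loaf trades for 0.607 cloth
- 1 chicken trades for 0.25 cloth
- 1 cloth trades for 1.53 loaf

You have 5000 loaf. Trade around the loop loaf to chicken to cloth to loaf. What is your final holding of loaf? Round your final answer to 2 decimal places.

4207.50

5000 loaf × 2.2 = 11000 chicken
11000 chicken × 0.25 = 2750 cloth
2750 cloth × 1.53 = 4207.5 loaf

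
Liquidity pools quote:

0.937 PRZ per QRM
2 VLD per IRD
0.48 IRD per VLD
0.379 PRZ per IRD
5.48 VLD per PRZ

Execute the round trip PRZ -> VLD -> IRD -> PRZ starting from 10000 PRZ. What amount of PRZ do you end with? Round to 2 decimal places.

9969.22

10000 PRZ × 5.48 = 54800 VLD
54800 VLD × 0.48 = 26304 IRD
26304 IRD × 0.379 = 9969.216 PRZ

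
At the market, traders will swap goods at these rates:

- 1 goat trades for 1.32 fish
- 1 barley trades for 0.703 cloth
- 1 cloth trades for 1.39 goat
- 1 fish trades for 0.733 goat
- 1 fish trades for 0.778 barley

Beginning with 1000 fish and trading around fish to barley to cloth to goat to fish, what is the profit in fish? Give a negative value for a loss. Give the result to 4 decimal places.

3.5145

1000 fish × 0.778 = 778 barley
778 barley × 0.703 = 546.934 cloth
546.934 cloth × 1.39 = 760.23826 goat
760.23826 goat × 1.32 = 1003.5145032 fish
Net change: 1003.5145032 − 1000 = 3.5145032 fish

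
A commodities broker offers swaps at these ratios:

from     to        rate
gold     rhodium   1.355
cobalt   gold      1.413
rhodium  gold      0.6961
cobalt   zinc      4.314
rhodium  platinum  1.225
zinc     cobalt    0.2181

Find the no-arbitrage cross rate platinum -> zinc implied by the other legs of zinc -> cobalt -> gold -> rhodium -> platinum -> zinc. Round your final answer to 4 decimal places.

Known legs of the cycle: 0.2181 × 1.413 × 1.355 × 1.225 = 0.5115324760875
For no arbitrage the full-cycle product must be 1, so the missing rate is 1 / 0.5115324760875 ≈ 1.954910.

1.9549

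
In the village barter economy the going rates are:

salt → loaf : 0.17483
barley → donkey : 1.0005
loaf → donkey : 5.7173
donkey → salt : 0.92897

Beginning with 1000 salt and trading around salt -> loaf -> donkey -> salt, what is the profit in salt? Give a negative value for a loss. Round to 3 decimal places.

1000 salt × 0.17483 = 174.83 loaf
174.83 loaf × 5.7173 = 999.555559 donkey
999.555559 donkey × 0.92897 = 928.55712764423 salt
Net change: 928.55712764423 − 1000 = -71.44287235577 salt

-71.443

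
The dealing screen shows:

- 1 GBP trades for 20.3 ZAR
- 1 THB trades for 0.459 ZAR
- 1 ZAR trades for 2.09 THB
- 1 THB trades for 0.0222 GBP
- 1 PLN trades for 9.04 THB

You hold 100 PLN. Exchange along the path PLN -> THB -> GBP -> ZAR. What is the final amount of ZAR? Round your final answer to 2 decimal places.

100 PLN × 9.04 = 904 THB
904 THB × 0.0222 = 20.0688 GBP
20.0688 GBP × 20.3 = 407.39664 ZAR

407.40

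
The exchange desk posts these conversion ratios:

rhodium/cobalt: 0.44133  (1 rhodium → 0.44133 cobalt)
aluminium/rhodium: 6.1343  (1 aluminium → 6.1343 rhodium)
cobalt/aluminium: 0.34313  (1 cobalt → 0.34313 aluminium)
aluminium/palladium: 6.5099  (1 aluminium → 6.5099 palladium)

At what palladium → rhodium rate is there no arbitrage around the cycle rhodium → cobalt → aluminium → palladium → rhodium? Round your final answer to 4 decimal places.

1.0144

Known legs of the cycle: 0.44133 × 0.34313 × 6.5099 = 0.98581735112271
For no arbitrage the full-cycle product must be 1, so the missing rate is 1 / 0.98581735112271 ≈ 1.014387.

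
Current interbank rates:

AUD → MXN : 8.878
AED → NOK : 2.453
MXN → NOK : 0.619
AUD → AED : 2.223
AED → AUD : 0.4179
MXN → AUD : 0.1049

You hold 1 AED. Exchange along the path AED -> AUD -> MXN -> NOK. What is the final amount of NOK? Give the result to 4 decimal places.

2.2966

1 AED × 0.4179 = 0.4179 AUD
0.4179 AUD × 8.878 = 3.7101162 MXN
3.7101162 MXN × 0.619 = 2.2965619278 NOK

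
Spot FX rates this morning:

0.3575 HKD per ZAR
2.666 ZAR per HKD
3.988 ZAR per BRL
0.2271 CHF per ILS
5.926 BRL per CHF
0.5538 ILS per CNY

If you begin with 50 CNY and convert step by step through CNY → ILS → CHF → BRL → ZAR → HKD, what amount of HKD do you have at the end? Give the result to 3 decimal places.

50 CNY × 0.5538 = 27.69 ILS
27.69 ILS × 0.2271 = 6.288399 CHF
6.288399 CHF × 5.926 = 37.265052474 BRL
37.265052474 BRL × 3.988 = 148.613029266312 ZAR
148.613029266312 ZAR × 0.3575 = 53.12915796270654 HKD

53.129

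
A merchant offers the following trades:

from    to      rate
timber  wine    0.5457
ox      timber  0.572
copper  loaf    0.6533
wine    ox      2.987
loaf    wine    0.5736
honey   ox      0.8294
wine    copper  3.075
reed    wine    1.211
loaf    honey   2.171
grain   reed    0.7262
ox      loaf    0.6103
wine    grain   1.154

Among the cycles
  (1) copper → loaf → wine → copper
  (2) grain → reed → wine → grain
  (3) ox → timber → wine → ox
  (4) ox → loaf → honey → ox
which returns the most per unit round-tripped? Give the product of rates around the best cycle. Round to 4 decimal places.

(1) 0.6533 × 0.5736 × 3.075 = 1.15230
(2) 0.7262 × 1.211 × 1.154 = 1.01486
(3) 0.572 × 0.5457 × 2.987 = 0.93236
(4) 0.6103 × 2.171 × 0.8294 = 1.09892
Highest is cycle (1) at 1.1523 (>1, arbitrage).

1.1523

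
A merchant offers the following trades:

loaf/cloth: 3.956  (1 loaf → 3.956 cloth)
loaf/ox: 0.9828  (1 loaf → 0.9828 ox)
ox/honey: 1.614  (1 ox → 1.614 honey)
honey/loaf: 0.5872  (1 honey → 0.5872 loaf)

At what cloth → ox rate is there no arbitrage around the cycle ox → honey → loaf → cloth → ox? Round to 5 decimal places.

0.26672

Known legs of the cycle: 1.614 × 0.5872 × 3.956 = 3.7492626048
For no arbitrage the full-cycle product must be 1, so the missing rate is 1 / 3.7492626048 ≈ 0.2667191.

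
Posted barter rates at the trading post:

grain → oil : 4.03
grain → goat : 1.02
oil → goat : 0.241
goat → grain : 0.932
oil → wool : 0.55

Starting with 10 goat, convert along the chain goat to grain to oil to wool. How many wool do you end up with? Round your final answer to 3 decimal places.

10 goat × 0.932 = 9.32 grain
9.32 grain × 4.03 = 37.5596 oil
37.5596 oil × 0.55 = 20.65778 wool

20.658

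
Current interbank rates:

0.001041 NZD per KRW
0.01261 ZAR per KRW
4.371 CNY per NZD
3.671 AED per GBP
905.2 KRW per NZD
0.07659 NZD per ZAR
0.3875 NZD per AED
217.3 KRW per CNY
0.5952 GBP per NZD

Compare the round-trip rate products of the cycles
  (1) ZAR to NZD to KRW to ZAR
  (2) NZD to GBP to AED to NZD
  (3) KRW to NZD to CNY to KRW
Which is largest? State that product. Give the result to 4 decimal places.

0.9888

(1) 0.07659 × 905.2 × 0.01261 = 0.87424
(2) 0.5952 × 3.671 × 0.3875 = 0.84668
(3) 0.001041 × 4.371 × 217.3 = 0.98876
Highest is cycle (3) at 0.9888 (≤1, no arbitrage).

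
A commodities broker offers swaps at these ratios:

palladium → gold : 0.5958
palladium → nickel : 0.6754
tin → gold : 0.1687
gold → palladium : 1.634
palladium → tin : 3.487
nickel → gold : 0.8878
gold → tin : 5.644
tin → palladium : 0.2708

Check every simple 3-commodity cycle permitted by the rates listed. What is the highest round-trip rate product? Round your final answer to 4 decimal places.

nickel→gold→palladium→nickel: 0.8878 × 1.634 × 0.6754 = 0.97978
palladium→tin→gold→palladium: 3.487 × 0.1687 × 1.634 = 0.96121
palladium→gold→tin→palladium: 0.5958 × 5.644 × 0.2708 = 0.91062
Maximum is nickel→gold→palladium→nickel at 0.9798; no arbitrage — every cycle loses value.

0.9798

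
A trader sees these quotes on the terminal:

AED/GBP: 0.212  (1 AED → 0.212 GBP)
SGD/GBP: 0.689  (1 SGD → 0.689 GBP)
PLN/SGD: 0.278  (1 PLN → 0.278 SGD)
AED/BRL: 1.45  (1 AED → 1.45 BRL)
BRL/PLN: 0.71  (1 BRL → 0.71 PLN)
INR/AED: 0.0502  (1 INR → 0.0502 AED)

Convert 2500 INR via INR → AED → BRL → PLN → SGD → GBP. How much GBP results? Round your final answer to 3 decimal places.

2500 INR × 0.0502 = 125.5 AED
125.5 AED × 1.45 = 181.975 BRL
181.975 BRL × 0.71 = 129.20225 PLN
129.20225 PLN × 0.278 = 35.9182255 SGD
35.9182255 SGD × 0.689 = 24.7476573695 GBP

24.748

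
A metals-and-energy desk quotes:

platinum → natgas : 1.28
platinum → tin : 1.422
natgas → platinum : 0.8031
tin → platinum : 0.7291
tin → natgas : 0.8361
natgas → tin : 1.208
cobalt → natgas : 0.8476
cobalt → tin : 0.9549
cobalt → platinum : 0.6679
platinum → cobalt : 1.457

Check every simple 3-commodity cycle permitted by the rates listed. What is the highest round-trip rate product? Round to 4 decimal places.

natgas→tin→platinum→natgas: 1.208 × 0.7291 × 1.28 = 1.12736
cobalt→tin→platinum→cobalt: 0.9549 × 0.7291 × 1.457 = 1.01439
natgas→platinum→cobalt→natgas: 0.8031 × 1.457 × 0.8476 = 0.99179
natgas→platinum→tin→natgas: 0.8031 × 1.422 × 0.8361 = 0.95483
Maximum is natgas→tin→platinum→natgas at 1.1274; arbitrage exists.

1.1274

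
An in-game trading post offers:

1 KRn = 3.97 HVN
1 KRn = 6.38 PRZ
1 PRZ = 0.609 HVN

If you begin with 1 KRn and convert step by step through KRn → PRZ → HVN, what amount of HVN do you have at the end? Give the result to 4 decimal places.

1 KRn × 6.38 = 6.38 PRZ
6.38 PRZ × 0.609 = 3.88542 HVN

3.8854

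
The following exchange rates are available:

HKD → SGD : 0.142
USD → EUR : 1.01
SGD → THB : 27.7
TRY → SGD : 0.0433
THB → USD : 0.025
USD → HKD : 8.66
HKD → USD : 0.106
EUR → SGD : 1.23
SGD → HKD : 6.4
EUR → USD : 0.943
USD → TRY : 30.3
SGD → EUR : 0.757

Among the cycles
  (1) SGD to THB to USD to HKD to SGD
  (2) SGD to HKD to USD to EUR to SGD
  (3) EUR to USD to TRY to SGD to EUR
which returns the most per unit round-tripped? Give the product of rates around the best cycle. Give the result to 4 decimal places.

0.9366

(1) 27.7 × 0.025 × 8.66 × 0.142 = 0.85158
(2) 6.4 × 0.106 × 1.01 × 1.23 = 0.84278
(3) 0.943 × 30.3 × 0.0433 × 0.757 = 0.93657
Highest is cycle (3) at 0.9366 (≤1, no arbitrage).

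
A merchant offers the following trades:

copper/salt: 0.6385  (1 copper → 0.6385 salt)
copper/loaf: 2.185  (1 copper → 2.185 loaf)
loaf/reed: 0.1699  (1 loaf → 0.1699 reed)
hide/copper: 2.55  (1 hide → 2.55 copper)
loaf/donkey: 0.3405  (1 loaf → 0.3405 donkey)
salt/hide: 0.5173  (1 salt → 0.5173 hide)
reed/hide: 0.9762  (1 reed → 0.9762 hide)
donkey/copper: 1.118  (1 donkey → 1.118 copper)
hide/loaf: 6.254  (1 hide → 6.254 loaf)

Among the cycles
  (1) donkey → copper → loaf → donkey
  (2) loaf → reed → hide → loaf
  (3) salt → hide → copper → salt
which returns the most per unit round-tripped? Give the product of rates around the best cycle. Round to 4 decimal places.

(1) 1.118 × 2.185 × 0.3405 = 0.83178
(2) 0.1699 × 0.9762 × 6.254 = 1.03727
(3) 0.5173 × 2.55 × 0.6385 = 0.84225
Highest is cycle (2) at 1.0373 (>1, arbitrage).

1.0373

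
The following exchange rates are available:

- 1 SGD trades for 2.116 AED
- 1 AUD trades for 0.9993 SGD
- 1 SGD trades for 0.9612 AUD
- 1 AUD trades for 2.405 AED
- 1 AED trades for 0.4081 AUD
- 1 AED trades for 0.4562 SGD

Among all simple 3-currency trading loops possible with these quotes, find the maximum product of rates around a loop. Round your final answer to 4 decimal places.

1.0546

SGD→AUD→AED→SGD: 0.9612 × 2.405 × 0.4562 = 1.05459
SGD→AED→AUD→SGD: 2.116 × 0.4081 × 0.9993 = 0.86294
Maximum is SGD→AUD→AED→SGD at 1.0546; arbitrage exists.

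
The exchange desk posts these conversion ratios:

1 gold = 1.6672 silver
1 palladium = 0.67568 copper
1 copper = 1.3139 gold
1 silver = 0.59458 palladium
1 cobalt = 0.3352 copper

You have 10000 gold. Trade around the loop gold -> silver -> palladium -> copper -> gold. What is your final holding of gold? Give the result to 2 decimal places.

8800.38

10000 gold × 1.6672 = 16672 silver
16672 silver × 0.59458 = 9912.83776 palladium
9912.83776 palladium × 0.67568 = 6697.9062176768 copper
6697.9062176768 copper × 1.3139 = 8800.37897940554752 gold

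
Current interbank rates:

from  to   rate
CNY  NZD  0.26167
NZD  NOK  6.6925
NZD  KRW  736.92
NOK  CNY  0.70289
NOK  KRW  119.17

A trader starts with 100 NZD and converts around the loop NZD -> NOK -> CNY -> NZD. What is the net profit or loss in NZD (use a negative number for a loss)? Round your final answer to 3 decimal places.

23.092

100 NZD × 6.6925 = 669.25 NOK
669.25 NOK × 0.70289 = 470.4091325 CNY
470.4091325 CNY × 0.26167 = 123.091957701275 NZD
Net change: 123.091957701275 − 100 = 23.091957701275 NZD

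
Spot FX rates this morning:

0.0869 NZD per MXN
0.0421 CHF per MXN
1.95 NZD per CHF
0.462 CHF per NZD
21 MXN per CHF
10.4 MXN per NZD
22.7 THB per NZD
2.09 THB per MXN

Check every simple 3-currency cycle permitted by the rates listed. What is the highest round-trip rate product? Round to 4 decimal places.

0.8538

CHF→NZD→MXN→CHF: 1.95 × 10.4 × 0.0421 = 0.85379
CHF→MXN→NZD→CHF: 21 × 0.0869 × 0.462 = 0.84310
Maximum is CHF→NZD→MXN→CHF at 0.8538; no arbitrage — every cycle loses value.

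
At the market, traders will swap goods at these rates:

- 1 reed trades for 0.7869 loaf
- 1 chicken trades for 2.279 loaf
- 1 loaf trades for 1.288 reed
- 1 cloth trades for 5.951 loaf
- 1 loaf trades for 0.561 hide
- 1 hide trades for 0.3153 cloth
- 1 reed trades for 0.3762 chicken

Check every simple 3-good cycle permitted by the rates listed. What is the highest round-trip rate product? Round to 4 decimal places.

1.1043

reed→chicken→loaf→reed: 0.3762 × 2.279 × 1.288 = 1.10428
loaf→hide→cloth→loaf: 0.561 × 0.3153 × 5.951 = 1.05263
Maximum is reed→chicken→loaf→reed at 1.1043; arbitrage exists.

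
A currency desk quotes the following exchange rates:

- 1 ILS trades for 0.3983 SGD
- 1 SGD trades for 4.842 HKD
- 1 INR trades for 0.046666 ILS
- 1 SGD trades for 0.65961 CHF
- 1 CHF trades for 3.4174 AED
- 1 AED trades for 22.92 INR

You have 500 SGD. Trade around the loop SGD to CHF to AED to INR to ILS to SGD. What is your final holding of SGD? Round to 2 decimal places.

480.15

500 SGD × 0.65961 = 329.805 CHF
329.805 CHF × 3.4174 = 1127.075607 AED
1127.075607 AED × 22.92 = 25832.57291244 INR
25832.57291244 INR × 0.046666 = 1205.50284753192504 ILS
1205.50284753192504 ILS × 0.3983 = 480.151784171965743432 SGD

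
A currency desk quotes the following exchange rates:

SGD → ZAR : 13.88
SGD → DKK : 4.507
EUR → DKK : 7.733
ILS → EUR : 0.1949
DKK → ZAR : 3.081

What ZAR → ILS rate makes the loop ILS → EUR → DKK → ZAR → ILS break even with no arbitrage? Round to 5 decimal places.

Known legs of the cycle: 0.1949 × 7.733 × 3.081 = 4.6435651977
For no arbitrage the full-cycle product must be 1, so the missing rate is 1 / 4.6435651977 ≈ 0.2153518.

0.21535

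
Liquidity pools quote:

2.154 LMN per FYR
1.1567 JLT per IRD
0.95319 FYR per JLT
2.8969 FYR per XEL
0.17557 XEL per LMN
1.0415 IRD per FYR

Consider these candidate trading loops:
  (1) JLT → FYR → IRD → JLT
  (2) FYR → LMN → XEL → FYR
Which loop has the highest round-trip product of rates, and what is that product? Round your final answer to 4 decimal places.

1.1483

(1) 0.95319 × 1.0415 × 1.1567 = 1.14831
(2) 2.154 × 0.17557 × 2.8969 = 1.09554
Highest is cycle (1) at 1.1483 (>1, arbitrage).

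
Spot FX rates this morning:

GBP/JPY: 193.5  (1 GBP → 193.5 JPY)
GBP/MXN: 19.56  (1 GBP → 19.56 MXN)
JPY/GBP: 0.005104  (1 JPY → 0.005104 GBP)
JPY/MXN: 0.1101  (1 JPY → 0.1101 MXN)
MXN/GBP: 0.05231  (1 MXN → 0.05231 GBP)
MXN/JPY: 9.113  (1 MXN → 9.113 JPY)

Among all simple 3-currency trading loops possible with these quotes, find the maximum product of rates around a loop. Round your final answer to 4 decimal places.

JPY→MXN→GBP→JPY: 0.1101 × 0.05231 × 193.5 = 1.11443
JPY→GBP→MXN→JPY: 0.005104 × 19.56 × 9.113 = 0.90979
Maximum is JPY→MXN→GBP→JPY at 1.1144; arbitrage exists.

1.1144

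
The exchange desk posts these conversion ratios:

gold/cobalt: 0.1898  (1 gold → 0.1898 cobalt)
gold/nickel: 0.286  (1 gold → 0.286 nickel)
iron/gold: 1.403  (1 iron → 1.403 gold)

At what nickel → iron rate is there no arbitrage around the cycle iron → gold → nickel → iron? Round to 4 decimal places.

2.4922

Known legs of the cycle: 1.403 × 0.286 = 0.401258
For no arbitrage the full-cycle product must be 1, so the missing rate is 1 / 0.401258 ≈ 2.492162.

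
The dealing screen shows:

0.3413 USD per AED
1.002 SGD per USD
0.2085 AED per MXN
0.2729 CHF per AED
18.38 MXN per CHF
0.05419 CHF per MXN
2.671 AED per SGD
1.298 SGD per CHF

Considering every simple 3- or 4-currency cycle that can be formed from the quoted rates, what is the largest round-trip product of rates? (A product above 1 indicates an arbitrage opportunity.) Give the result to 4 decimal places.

AED→CHF→MXN→AED: 0.2729 × 18.38 × 0.2085 = 1.04582
AED→CHF→SGD→AED: 0.2729 × 1.298 × 2.671 = 0.94613
AED→USD→SGD→AED: 0.3413 × 1.002 × 2.671 = 0.91344
Maximum is AED→CHF→MXN→AED at 1.0458; arbitrage exists.

1.0458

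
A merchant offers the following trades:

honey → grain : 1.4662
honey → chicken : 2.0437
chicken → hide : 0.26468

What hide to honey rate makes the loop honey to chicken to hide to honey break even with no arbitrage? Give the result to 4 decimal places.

1.8487

Known legs of the cycle: 2.0437 × 0.26468 = 0.540926516
For no arbitrage the full-cycle product must be 1, so the missing rate is 1 / 0.540926516 ≈ 1.848680.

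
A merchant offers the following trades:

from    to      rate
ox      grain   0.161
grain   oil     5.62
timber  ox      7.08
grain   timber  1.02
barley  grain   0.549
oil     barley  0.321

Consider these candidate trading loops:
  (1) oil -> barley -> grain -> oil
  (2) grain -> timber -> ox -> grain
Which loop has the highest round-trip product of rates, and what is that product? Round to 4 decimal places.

1.1627

(1) 0.321 × 0.549 × 5.62 = 0.99041
(2) 1.02 × 7.08 × 0.161 = 1.16268
Highest is cycle (2) at 1.1627 (>1, arbitrage).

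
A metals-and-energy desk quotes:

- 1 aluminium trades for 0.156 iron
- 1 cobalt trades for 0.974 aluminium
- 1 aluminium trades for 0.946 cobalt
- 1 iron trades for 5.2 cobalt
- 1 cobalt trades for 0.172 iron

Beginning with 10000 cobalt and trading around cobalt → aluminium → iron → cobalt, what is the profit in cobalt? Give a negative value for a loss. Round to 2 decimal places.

10000 cobalt × 0.974 = 9740 aluminium
9740 aluminium × 0.156 = 1519.44 iron
1519.44 iron × 5.2 = 7901.088 cobalt
Net change: 7901.088 − 10000 = -2098.912 cobalt

-2098.91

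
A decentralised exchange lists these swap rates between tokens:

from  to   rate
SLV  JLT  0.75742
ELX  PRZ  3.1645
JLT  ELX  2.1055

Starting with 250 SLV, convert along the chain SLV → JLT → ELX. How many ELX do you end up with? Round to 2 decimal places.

250 SLV × 0.75742 = 189.355 JLT
189.355 JLT × 2.1055 = 398.6869525 ELX

398.69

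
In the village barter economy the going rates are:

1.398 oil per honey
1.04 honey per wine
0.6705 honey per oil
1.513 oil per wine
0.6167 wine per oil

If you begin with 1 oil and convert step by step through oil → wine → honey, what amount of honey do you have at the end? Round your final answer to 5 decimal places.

1 oil × 0.6167 = 0.6167 wine
0.6167 wine × 1.04 = 0.641368 honey

0.64137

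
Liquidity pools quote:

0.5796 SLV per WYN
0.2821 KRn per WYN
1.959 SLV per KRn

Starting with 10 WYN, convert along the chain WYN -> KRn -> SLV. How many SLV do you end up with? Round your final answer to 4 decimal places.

5.5263

10 WYN × 0.2821 = 2.821 KRn
2.821 KRn × 1.959 = 5.526339 SLV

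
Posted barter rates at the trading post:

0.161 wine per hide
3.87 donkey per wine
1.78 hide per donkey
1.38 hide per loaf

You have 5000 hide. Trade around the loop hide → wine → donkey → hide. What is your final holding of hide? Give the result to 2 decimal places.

5000 hide × 0.161 = 805 wine
805 wine × 3.87 = 3115.35 donkey
3115.35 donkey × 1.78 = 5545.323 hide

5545.32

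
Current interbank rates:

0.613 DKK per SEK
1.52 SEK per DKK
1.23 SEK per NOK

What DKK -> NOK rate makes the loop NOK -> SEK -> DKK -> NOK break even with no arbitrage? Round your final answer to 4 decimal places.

1.3263

Known legs of the cycle: 1.23 × 0.613 = 0.75399
For no arbitrage the full-cycle product must be 1, so the missing rate is 1 / 0.75399 ≈ 1.326278.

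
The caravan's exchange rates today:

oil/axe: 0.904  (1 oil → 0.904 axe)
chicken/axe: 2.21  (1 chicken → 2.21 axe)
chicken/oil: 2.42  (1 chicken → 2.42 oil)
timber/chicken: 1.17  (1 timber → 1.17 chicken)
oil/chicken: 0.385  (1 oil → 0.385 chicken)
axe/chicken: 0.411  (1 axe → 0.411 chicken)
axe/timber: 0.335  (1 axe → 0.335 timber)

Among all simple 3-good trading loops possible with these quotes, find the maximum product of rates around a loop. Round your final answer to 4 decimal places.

chicken→oil→axe→chicken: 2.42 × 0.904 × 0.411 = 0.89914
chicken→axe→timber→chicken: 2.21 × 0.335 × 1.17 = 0.86621
Maximum is chicken→oil→axe→chicken at 0.8991; no arbitrage — every cycle loses value.

0.8991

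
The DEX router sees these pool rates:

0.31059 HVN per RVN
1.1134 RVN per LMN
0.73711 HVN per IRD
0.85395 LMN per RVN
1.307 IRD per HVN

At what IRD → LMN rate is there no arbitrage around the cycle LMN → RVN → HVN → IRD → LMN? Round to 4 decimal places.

Known legs of the cycle: 1.1134 × 0.31059 × 1.307 = 0.451974854142
For no arbitrage the full-cycle product must be 1, so the missing rate is 1 / 0.451974854142 ≈ 2.212512.

2.2125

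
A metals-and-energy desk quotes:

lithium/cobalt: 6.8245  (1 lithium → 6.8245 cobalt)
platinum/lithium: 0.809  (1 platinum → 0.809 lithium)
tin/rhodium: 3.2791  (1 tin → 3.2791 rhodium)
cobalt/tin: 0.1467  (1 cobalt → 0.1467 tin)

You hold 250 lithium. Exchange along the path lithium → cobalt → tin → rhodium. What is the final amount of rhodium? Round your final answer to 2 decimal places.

250 lithium × 6.8245 = 1706.125 cobalt
1706.125 cobalt × 0.1467 = 250.2885375 tin
250.2885375 tin × 3.2791 = 820.72114331625 rhodium

820.72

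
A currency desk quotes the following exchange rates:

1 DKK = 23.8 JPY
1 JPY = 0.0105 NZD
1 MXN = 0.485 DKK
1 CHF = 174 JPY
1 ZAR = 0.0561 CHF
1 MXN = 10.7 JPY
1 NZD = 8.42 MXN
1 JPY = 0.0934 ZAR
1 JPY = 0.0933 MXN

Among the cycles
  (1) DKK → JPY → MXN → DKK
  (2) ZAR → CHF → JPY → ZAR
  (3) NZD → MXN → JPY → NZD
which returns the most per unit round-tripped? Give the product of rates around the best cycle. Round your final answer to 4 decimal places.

1.0770

(1) 23.8 × 0.0933 × 0.485 = 1.07696
(2) 0.0561 × 174 × 0.0934 = 0.91171
(3) 8.42 × 10.7 × 0.0105 = 0.94599
Highest is cycle (1) at 1.0770 (>1, arbitrage).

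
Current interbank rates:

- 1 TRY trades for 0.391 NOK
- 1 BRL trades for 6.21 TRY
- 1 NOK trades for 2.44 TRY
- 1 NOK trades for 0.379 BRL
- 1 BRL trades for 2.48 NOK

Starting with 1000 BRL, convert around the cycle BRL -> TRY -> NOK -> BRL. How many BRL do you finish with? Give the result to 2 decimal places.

920.25

1000 BRL × 6.21 = 6210 TRY
6210 TRY × 0.391 = 2428.11 NOK
2428.11 NOK × 0.379 = 920.25369 BRL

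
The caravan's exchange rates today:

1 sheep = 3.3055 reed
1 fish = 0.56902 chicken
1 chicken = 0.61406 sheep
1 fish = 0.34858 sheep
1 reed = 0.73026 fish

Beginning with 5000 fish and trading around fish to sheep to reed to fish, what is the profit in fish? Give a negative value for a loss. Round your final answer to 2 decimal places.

-792.86

5000 fish × 0.34858 = 1742.9 sheep
1742.9 sheep × 3.3055 = 5761.15595 reed
5761.15595 reed × 0.73026 = 4207.141744047 fish
Net change: 4207.141744047 − 5000 = -792.858255953 fish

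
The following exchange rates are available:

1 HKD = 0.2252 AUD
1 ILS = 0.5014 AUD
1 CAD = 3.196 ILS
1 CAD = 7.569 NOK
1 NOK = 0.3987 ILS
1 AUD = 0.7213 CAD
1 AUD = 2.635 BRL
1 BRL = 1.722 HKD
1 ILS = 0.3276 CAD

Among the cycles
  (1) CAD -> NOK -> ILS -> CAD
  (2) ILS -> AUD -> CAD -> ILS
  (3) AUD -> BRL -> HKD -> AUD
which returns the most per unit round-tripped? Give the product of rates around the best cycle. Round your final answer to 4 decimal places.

(1) 7.569 × 0.3987 × 0.3276 = 0.98862
(2) 0.5014 × 0.7213 × 3.196 = 1.15586
(3) 2.635 × 1.722 × 0.2252 = 1.02184
Highest is cycle (2) at 1.1559 (>1, arbitrage).

1.1559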